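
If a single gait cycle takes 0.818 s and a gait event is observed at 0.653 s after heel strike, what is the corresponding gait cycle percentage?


pct = (event_time / cycle_time) * 100
pct = (0.653 / 0.818) * 100
ratio = 0.7983
pct = 79.8289


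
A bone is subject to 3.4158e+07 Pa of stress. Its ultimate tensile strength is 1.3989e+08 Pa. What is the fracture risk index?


FRI = applied / ultimate
FRI = 3.4158e+07 / 1.3989e+08
FRI = 0.2442


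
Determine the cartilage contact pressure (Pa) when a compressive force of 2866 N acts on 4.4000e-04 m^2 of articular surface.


P = F / A
P = 2866 / 4.4000e-04
P = 6.5136e+06


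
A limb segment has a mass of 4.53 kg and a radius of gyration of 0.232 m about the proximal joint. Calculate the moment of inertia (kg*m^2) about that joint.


I = m * k^2
I = 4.53 * 0.232^2
k^2 = 0.0538
I = 0.2438


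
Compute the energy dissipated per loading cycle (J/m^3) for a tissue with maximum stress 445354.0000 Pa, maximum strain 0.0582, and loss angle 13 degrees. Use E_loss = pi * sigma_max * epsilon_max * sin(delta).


E_loss = pi * sigma_max * epsilon_max * sin(delta)
delta = 13 deg = 0.2269 rad
sin(delta) = 0.2250
E_loss = pi * 445354.0000 * 0.0582 * 0.2250
E_loss = 18317.5020


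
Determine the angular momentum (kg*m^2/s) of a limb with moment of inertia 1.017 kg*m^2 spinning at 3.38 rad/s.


L = I * omega
L = 1.017 * 3.38
L = 3.4375


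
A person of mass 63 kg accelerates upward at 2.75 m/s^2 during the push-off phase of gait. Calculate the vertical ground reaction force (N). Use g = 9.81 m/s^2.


GRF = m * (g + a)
GRF = 63 * (9.81 + 2.75)
GRF = 63 * 12.5600
GRF = 791.2800


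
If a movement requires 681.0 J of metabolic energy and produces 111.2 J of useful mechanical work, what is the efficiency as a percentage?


eta = (W_mech / E_meta) * 100
eta = (111.2 / 681.0) * 100
ratio = 0.1633
eta = 16.3289


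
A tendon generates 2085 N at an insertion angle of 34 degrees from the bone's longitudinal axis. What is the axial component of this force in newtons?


F_eff = F_tendon * cos(theta)
theta = 34 deg = 0.5934 rad
cos(theta) = 0.8290
F_eff = 2085 * 0.8290
F_eff = 1728.5433


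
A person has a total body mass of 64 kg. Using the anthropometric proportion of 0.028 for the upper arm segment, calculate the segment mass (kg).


m_segment = body_mass * fraction
m_segment = 64 * 0.028
m_segment = 1.7920


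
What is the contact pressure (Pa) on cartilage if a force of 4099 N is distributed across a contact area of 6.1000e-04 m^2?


P = F / A
P = 4099 / 6.1000e-04
P = 6.7197e+06


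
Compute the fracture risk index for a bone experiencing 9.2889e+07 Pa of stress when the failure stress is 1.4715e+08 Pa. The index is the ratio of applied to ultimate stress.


FRI = applied / ultimate
FRI = 9.2889e+07 / 1.4715e+08
FRI = 0.6313


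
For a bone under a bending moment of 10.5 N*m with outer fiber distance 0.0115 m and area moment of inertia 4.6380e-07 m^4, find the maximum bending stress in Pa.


sigma = M * c / I
sigma = 10.5 * 0.0115 / 4.6380e-07
M * c = 0.1207
sigma = 260349.2885


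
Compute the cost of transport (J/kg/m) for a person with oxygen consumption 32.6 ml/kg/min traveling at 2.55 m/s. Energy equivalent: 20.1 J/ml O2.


Power per kg = VO2 * 20.1 / 60
Power per kg = 32.6 * 20.1 / 60 = 10.9210 W/kg
Cost = power_per_kg / speed
Cost = 10.9210 / 2.55
Cost = 4.2827


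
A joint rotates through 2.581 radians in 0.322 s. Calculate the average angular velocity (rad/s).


omega = delta_theta / delta_t
omega = 2.581 / 0.322
omega = 8.0155


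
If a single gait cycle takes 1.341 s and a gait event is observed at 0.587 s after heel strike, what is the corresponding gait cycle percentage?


pct = (event_time / cycle_time) * 100
pct = (0.587 / 1.341) * 100
ratio = 0.4377
pct = 43.7733


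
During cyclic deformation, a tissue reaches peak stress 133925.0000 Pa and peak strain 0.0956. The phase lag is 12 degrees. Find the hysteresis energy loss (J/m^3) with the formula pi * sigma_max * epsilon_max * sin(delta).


E_loss = pi * sigma_max * epsilon_max * sin(delta)
delta = 12 deg = 0.2094 rad
sin(delta) = 0.2079
E_loss = pi * 133925.0000 * 0.0956 * 0.2079
E_loss = 8362.7349


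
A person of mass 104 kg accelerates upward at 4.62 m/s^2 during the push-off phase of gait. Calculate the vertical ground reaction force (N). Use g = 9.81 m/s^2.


GRF = m * (g + a)
GRF = 104 * (9.81 + 4.62)
GRF = 104 * 14.4300
GRF = 1500.7200


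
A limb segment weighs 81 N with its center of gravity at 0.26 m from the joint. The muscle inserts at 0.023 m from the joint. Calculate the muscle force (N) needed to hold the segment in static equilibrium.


F_muscle = W * d_load / d_muscle
F_muscle = 81 * 0.26 / 0.023
Numerator = 21.0600
F_muscle = 915.6522


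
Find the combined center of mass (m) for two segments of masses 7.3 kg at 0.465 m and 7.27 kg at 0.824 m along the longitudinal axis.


COM = (m1*x1 + m2*x2) / (m1 + m2)
COM = (7.3*0.465 + 7.27*0.824) / (7.3 + 7.27)
Numerator = 9.3850
Denominator = 14.5700
COM = 0.6441


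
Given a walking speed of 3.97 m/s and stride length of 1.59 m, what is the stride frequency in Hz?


f = v / stride_length
f = 3.97 / 1.59
f = 2.4969


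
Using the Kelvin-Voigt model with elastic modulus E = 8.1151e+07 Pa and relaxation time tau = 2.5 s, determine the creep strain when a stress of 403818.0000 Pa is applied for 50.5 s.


epsilon(t) = (sigma/E) * (1 - exp(-t/tau))
sigma/E = 403818.0000 / 8.1151e+07 = 0.0050
exp(-t/tau) = exp(-50.5 / 2.5) = 1.6875e-09
epsilon = 0.0050 * (1 - 1.6875e-09)
epsilon = 0.0050


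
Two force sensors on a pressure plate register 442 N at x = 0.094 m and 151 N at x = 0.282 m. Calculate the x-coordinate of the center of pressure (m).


COP_x = (F1*x1 + F2*x2) / (F1 + F2)
COP_x = (442*0.094 + 151*0.282) / (442 + 151)
Numerator = 84.1300
Denominator = 593
COP_x = 0.1419


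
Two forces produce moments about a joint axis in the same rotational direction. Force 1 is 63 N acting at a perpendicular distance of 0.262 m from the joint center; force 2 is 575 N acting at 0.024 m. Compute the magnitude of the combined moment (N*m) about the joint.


M = F1 * d1 + F2 * d2
M = 63 * 0.262 + 575 * 0.024
M = 16.5060 + 13.8000
M = 30.3060


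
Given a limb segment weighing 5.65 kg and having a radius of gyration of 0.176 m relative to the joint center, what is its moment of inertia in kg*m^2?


I = m * k^2
I = 5.65 * 0.176^2
k^2 = 0.0310
I = 0.1750


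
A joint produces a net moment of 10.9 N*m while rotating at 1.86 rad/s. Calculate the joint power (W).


P = M * omega
P = 10.9 * 1.86
P = 20.2740


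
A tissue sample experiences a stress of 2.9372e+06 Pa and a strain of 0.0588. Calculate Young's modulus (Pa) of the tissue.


E = stress / strain
E = 2.9372e+06 / 0.0588
E = 4.9952e+07


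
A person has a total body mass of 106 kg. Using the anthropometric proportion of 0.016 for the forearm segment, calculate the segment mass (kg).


m_segment = body_mass * fraction
m_segment = 106 * 0.016
m_segment = 1.6960


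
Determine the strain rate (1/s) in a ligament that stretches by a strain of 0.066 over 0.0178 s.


strain_rate = delta_strain / delta_t
strain_rate = 0.066 / 0.0178
strain_rate = 3.7079


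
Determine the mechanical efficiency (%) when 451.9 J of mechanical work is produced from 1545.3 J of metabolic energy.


eta = (W_mech / E_meta) * 100
eta = (451.9 / 1545.3) * 100
ratio = 0.2924
eta = 29.2435


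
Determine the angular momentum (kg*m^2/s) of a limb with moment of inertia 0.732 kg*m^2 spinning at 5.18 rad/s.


L = I * omega
L = 0.732 * 5.18
L = 3.7918


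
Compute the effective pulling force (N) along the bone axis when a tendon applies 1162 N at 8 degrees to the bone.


F_eff = F_tendon * cos(theta)
theta = 8 deg = 0.1396 rad
cos(theta) = 0.9903
F_eff = 1162 * 0.9903
F_eff = 1150.6915


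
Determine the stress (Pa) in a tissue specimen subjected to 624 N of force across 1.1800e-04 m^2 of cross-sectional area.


stress = F / A
stress = 624 / 1.1800e-04
stress = 5.2881e+06


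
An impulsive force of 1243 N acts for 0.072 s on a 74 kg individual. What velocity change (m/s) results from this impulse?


J = F * dt = 1243 * 0.072 = 89.4960 N*s
delta_v = J / m
delta_v = 89.4960 / 74
delta_v = 1.2094


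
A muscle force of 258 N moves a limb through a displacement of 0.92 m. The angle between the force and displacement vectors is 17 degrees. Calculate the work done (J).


W = F * d * cos(theta)
theta = 17 deg = 0.2967 rad
cos(theta) = 0.9563
W = 258 * 0.92 * 0.9563
W = 226.9885


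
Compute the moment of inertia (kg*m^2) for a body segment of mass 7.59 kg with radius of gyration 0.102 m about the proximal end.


I = m * k^2
I = 7.59 * 0.102^2
k^2 = 0.0104
I = 0.0790


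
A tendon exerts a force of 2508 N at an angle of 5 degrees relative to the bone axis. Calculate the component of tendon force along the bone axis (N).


F_eff = F_tendon * cos(theta)
theta = 5 deg = 0.0873 rad
cos(theta) = 0.9962
F_eff = 2508 * 0.9962
F_eff = 2498.4563


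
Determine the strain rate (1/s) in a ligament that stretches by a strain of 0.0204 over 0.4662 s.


strain_rate = delta_strain / delta_t
strain_rate = 0.0204 / 0.4662
strain_rate = 0.0438


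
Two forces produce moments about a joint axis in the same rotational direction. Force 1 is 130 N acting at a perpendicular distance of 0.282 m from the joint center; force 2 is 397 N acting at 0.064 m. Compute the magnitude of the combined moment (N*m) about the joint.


M = F1 * d1 + F2 * d2
M = 130 * 0.282 + 397 * 0.064
M = 36.6600 + 25.4080
M = 62.0680


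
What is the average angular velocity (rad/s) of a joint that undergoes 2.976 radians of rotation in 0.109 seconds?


omega = delta_theta / delta_t
omega = 2.976 / 0.109
omega = 27.3028


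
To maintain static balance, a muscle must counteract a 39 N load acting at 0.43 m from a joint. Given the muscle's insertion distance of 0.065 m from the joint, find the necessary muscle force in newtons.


F_muscle = W * d_load / d_muscle
F_muscle = 39 * 0.43 / 0.065
Numerator = 16.7700
F_muscle = 258.0000


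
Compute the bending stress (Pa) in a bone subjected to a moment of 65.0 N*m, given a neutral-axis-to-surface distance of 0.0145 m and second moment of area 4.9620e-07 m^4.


sigma = M * c / I
sigma = 65.0 * 0.0145 / 4.9620e-07
M * c = 0.9425
sigma = 1.8994e+06


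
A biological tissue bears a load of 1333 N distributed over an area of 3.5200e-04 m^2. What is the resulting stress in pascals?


stress = F / A
stress = 1333 / 3.5200e-04
stress = 3.7869e+06


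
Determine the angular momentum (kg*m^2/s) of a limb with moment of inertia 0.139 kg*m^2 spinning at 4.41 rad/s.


L = I * omega
L = 0.139 * 4.41
L = 0.6130


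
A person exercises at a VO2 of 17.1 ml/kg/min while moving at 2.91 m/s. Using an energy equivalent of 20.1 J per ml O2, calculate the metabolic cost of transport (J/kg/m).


Power per kg = VO2 * 20.1 / 60
Power per kg = 17.1 * 20.1 / 60 = 5.7285 W/kg
Cost = power_per_kg / speed
Cost = 5.7285 / 2.91
Cost = 1.9686


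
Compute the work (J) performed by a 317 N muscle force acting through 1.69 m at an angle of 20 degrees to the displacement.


W = F * d * cos(theta)
theta = 20 deg = 0.3491 rad
cos(theta) = 0.9397
W = 317 * 1.69 * 0.9397
W = 503.4215


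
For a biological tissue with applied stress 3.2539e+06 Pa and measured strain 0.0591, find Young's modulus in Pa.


E = stress / strain
E = 3.2539e+06 / 0.0591
E = 5.5058e+07


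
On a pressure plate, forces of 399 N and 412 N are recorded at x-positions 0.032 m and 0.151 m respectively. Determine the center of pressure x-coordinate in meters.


COP_x = (F1*x1 + F2*x2) / (F1 + F2)
COP_x = (399*0.032 + 412*0.151) / (399 + 412)
Numerator = 74.9800
Denominator = 811
COP_x = 0.0925


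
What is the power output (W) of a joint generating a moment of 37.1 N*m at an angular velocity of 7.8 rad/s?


P = M * omega
P = 37.1 * 7.8
P = 289.3800


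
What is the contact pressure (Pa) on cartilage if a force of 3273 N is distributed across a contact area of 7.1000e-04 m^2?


P = F / A
P = 3273 / 7.1000e-04
P = 4.6099e+06


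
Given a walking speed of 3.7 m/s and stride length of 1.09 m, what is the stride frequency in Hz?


f = v / stride_length
f = 3.7 / 1.09
f = 3.3945


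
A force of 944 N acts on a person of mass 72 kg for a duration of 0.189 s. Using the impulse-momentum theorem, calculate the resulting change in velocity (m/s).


J = F * dt = 944 * 0.189 = 178.4160 N*s
delta_v = J / m
delta_v = 178.4160 / 72
delta_v = 2.4780


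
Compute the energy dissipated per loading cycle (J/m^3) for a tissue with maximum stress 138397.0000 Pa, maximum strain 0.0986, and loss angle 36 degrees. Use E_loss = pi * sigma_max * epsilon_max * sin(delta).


E_loss = pi * sigma_max * epsilon_max * sin(delta)
delta = 36 deg = 0.6283 rad
sin(delta) = 0.5878
E_loss = pi * 138397.0000 * 0.0986 * 0.5878
E_loss = 25198.3526


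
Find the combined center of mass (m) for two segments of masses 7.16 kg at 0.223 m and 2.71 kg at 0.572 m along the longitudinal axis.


COM = (m1*x1 + m2*x2) / (m1 + m2)
COM = (7.16*0.223 + 2.71*0.572) / (7.16 + 2.71)
Numerator = 3.1468
Denominator = 9.8700
COM = 0.3188


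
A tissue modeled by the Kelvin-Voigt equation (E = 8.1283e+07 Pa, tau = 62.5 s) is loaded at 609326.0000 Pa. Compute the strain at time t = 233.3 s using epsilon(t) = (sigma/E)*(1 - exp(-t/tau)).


epsilon(t) = (sigma/E) * (1 - exp(-t/tau))
sigma/E = 609326.0000 / 8.1283e+07 = 0.0075
exp(-t/tau) = exp(-233.3 / 62.5) = 0.0239
epsilon = 0.0075 * (1 - 0.0239)
epsilon = 0.0073


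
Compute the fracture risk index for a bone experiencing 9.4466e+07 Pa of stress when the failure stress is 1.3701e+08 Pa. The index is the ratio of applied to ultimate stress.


FRI = applied / ultimate
FRI = 9.4466e+07 / 1.3701e+08
FRI = 0.6895


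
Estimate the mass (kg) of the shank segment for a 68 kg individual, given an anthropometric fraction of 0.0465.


m_segment = body_mass * fraction
m_segment = 68 * 0.0465
m_segment = 3.1620


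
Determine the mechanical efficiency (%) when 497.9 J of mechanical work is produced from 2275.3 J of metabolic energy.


eta = (W_mech / E_meta) * 100
eta = (497.9 / 2275.3) * 100
ratio = 0.2188
eta = 21.8828


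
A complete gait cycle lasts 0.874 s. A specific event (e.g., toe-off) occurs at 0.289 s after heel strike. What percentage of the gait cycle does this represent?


pct = (event_time / cycle_time) * 100
pct = (0.289 / 0.874) * 100
ratio = 0.3307
pct = 33.0664


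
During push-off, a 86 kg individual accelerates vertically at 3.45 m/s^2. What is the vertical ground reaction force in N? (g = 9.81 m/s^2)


GRF = m * (g + a)
GRF = 86 * (9.81 + 3.45)
GRF = 86 * 13.2600
GRF = 1140.3600


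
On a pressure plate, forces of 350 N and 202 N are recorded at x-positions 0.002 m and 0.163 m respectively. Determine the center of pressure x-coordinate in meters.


COP_x = (F1*x1 + F2*x2) / (F1 + F2)
COP_x = (350*0.002 + 202*0.163) / (350 + 202)
Numerator = 33.6260
Denominator = 552
COP_x = 0.0609


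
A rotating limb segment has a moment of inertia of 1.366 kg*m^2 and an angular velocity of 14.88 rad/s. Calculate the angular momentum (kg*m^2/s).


L = I * omega
L = 1.366 * 14.88
L = 20.3261


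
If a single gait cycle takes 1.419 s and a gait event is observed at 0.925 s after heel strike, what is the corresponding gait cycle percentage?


pct = (event_time / cycle_time) * 100
pct = (0.925 / 1.419) * 100
ratio = 0.6519
pct = 65.1868


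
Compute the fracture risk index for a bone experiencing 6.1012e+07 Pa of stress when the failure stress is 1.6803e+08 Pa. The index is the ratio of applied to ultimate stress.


FRI = applied / ultimate
FRI = 6.1012e+07 / 1.6803e+08
FRI = 0.3631


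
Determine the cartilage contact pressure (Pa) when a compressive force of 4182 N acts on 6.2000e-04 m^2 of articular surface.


P = F / A
P = 4182 / 6.2000e-04
P = 6.7452e+06


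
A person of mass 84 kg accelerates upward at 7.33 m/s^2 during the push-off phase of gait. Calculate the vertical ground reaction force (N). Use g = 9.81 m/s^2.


GRF = m * (g + a)
GRF = 84 * (9.81 + 7.33)
GRF = 84 * 17.1400
GRF = 1439.7600


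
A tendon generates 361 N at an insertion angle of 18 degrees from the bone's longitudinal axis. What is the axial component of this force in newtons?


F_eff = F_tendon * cos(theta)
theta = 18 deg = 0.3142 rad
cos(theta) = 0.9511
F_eff = 361 * 0.9511
F_eff = 343.3314


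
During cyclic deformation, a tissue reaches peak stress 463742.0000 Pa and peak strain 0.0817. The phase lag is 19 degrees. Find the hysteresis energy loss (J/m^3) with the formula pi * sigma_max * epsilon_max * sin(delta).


E_loss = pi * sigma_max * epsilon_max * sin(delta)
delta = 19 deg = 0.3316 rad
sin(delta) = 0.3256
E_loss = pi * 463742.0000 * 0.0817 * 0.3256
E_loss = 38751.6570


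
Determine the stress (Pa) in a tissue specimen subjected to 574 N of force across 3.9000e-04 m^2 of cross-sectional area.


stress = F / A
stress = 574 / 3.9000e-04
stress = 1.4718e+06


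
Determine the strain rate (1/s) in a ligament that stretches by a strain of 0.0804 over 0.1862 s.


strain_rate = delta_strain / delta_t
strain_rate = 0.0804 / 0.1862
strain_rate = 0.4318


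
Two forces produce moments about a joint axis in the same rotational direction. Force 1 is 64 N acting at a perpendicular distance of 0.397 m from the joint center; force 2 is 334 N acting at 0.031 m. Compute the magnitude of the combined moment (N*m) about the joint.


M = F1 * d1 + F2 * d2
M = 64 * 0.397 + 334 * 0.031
M = 25.4080 + 10.3540
M = 35.7620


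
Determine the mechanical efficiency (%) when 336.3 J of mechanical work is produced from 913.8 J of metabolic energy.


eta = (W_mech / E_meta) * 100
eta = (336.3 / 913.8) * 100
ratio = 0.3680
eta = 36.8024


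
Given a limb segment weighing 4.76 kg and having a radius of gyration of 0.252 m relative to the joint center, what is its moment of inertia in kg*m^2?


I = m * k^2
I = 4.76 * 0.252^2
k^2 = 0.0635
I = 0.3023


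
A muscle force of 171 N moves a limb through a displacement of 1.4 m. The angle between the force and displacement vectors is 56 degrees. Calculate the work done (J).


W = F * d * cos(theta)
theta = 56 deg = 0.9774 rad
cos(theta) = 0.5592
W = 171 * 1.4 * 0.5592
W = 133.8708


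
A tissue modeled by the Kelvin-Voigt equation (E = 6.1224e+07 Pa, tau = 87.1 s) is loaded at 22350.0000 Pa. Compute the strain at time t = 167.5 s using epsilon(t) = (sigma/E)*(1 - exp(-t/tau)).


epsilon(t) = (sigma/E) * (1 - exp(-t/tau))
sigma/E = 22350.0000 / 6.1224e+07 = 3.6505e-04
exp(-t/tau) = exp(-167.5 / 87.1) = 0.1462
epsilon = 3.6505e-04 * (1 - 0.1462)
epsilon = 3.1170e-04


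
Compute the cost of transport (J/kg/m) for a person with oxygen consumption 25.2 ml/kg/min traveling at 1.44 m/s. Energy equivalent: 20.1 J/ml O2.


Power per kg = VO2 * 20.1 / 60
Power per kg = 25.2 * 20.1 / 60 = 8.4420 W/kg
Cost = power_per_kg / speed
Cost = 8.4420 / 1.44
Cost = 5.8625


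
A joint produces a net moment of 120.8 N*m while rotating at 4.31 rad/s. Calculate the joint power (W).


P = M * omega
P = 120.8 * 4.31
P = 520.6480


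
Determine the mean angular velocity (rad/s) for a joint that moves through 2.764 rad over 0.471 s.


omega = delta_theta / delta_t
omega = 2.764 / 0.471
omega = 5.8684


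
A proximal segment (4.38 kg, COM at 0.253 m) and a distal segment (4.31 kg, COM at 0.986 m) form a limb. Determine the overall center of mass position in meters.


COM = (m1*x1 + m2*x2) / (m1 + m2)
COM = (4.38*0.253 + 4.31*0.986) / (4.38 + 4.31)
Numerator = 5.3578
Denominator = 8.6900
COM = 0.6165


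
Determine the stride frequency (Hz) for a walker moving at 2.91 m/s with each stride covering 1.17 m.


f = v / stride_length
f = 2.91 / 1.17
f = 2.4872


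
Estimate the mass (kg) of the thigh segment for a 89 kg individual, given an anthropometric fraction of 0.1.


m_segment = body_mass * fraction
m_segment = 89 * 0.1
m_segment = 8.9000


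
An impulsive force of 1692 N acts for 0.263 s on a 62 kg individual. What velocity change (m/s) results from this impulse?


J = F * dt = 1692 * 0.263 = 444.9960 N*s
delta_v = J / m
delta_v = 444.9960 / 62
delta_v = 7.1774


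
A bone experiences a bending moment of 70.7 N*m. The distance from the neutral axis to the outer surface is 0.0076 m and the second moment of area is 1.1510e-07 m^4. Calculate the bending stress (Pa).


sigma = M * c / I
sigma = 70.7 * 0.0076 / 1.1510e-07
M * c = 0.5373
sigma = 4.6683e+06


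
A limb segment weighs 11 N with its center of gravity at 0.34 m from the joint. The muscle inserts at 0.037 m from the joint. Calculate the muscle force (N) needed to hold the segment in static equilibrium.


F_muscle = W * d_load / d_muscle
F_muscle = 11 * 0.34 / 0.037
Numerator = 3.7400
F_muscle = 101.0811


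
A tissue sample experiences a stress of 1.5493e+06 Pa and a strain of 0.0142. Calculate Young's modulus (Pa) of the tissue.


E = stress / strain
E = 1.5493e+06 / 0.0142
E = 1.0911e+08


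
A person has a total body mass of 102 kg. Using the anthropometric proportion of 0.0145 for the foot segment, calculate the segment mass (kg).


m_segment = body_mass * fraction
m_segment = 102 * 0.0145
m_segment = 1.4790


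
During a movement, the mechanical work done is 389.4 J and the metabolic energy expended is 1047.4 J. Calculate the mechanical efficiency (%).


eta = (W_mech / E_meta) * 100
eta = (389.4 / 1047.4) * 100
ratio = 0.3718
eta = 37.1778


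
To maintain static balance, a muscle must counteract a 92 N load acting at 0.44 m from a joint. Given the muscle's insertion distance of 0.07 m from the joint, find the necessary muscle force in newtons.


F_muscle = W * d_load / d_muscle
F_muscle = 92 * 0.44 / 0.07
Numerator = 40.4800
F_muscle = 578.2857


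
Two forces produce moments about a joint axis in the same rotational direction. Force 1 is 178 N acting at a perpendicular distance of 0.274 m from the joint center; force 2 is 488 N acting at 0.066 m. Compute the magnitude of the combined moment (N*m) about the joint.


M = F1 * d1 + F2 * d2
M = 178 * 0.274 + 488 * 0.066
M = 48.7720 + 32.2080
M = 80.9800


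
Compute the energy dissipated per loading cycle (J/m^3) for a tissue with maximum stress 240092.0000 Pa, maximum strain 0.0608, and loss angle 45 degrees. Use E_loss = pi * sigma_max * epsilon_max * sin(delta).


E_loss = pi * sigma_max * epsilon_max * sin(delta)
delta = 45 deg = 0.7854 rad
sin(delta) = 0.7071
E_loss = pi * 240092.0000 * 0.0608 * 0.7071
E_loss = 32427.6998


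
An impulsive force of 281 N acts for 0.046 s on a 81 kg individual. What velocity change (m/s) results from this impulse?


J = F * dt = 281 * 0.046 = 12.9260 N*s
delta_v = J / m
delta_v = 12.9260 / 81
delta_v = 0.1596


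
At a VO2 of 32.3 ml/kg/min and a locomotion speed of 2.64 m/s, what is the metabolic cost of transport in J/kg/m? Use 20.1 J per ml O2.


Power per kg = VO2 * 20.1 / 60
Power per kg = 32.3 * 20.1 / 60 = 10.8205 W/kg
Cost = power_per_kg / speed
Cost = 10.8205 / 2.64
Cost = 4.0987


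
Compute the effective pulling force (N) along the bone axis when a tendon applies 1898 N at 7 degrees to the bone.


F_eff = F_tendon * cos(theta)
theta = 7 deg = 0.1222 rad
cos(theta) = 0.9925
F_eff = 1898 * 0.9925
F_eff = 1883.8526


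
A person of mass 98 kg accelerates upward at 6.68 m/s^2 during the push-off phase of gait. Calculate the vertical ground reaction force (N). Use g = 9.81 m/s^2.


GRF = m * (g + a)
GRF = 98 * (9.81 + 6.68)
GRF = 98 * 16.4900
GRF = 1616.0200


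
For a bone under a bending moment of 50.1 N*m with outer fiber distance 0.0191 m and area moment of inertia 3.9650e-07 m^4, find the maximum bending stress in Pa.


sigma = M * c / I
sigma = 50.1 * 0.0191 / 3.9650e-07
M * c = 0.9569
sigma = 2.4134e+06


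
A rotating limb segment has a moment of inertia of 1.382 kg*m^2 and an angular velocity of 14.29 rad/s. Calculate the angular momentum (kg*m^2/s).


L = I * omega
L = 1.382 * 14.29
L = 19.7488


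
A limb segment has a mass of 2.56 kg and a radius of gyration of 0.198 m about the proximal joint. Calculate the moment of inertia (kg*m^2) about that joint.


I = m * k^2
I = 2.56 * 0.198^2
k^2 = 0.0392
I = 0.1004


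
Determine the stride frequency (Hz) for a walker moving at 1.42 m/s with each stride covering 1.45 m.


f = v / stride_length
f = 1.42 / 1.45
f = 0.9793


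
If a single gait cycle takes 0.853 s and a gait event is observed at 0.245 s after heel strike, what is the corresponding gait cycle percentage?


pct = (event_time / cycle_time) * 100
pct = (0.245 / 0.853) * 100
ratio = 0.2872
pct = 28.7222


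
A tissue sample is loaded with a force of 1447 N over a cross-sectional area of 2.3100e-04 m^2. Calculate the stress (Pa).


stress = F / A
stress = 1447 / 2.3100e-04
stress = 6.2641e+06


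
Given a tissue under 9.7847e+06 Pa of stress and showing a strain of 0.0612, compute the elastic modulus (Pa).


E = stress / strain
E = 9.7847e+06 / 0.0612
E = 1.5988e+08


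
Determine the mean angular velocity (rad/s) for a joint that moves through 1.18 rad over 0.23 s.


omega = delta_theta / delta_t
omega = 1.18 / 0.23
omega = 5.1304


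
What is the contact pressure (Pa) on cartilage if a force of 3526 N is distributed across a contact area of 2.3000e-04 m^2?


P = F / A
P = 3526 / 2.3000e-04
P = 1.5330e+07


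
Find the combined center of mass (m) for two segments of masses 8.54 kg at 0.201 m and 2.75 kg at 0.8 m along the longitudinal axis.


COM = (m1*x1 + m2*x2) / (m1 + m2)
COM = (8.54*0.201 + 2.75*0.8) / (8.54 + 2.75)
Numerator = 3.9165
Denominator = 11.2900
COM = 0.3469


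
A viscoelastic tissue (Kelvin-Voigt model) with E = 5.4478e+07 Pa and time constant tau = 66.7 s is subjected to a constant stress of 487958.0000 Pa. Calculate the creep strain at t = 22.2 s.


epsilon(t) = (sigma/E) * (1 - exp(-t/tau))
sigma/E = 487958.0000 / 5.4478e+07 = 0.0090
exp(-t/tau) = exp(-22.2 / 66.7) = 0.7169
epsilon = 0.0090 * (1 - 0.7169)
epsilon = 0.0025


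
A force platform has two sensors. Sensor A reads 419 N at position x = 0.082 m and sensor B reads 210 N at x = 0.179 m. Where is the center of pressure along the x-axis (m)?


COP_x = (F1*x1 + F2*x2) / (F1 + F2)
COP_x = (419*0.082 + 210*0.179) / (419 + 210)
Numerator = 71.9480
Denominator = 629
COP_x = 0.1144


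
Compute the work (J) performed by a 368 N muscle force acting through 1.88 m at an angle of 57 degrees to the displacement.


W = F * d * cos(theta)
theta = 57 deg = 0.9948 rad
cos(theta) = 0.5446
W = 368 * 1.88 * 0.5446
W = 376.8031


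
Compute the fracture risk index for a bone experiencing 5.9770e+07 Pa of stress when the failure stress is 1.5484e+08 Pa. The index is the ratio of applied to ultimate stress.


FRI = applied / ultimate
FRI = 5.9770e+07 / 1.5484e+08
FRI = 0.3860


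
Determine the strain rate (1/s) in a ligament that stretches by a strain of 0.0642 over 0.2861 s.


strain_rate = delta_strain / delta_t
strain_rate = 0.0642 / 0.2861
strain_rate = 0.2244


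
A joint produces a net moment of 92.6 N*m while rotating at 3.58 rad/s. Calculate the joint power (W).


P = M * omega
P = 92.6 * 3.58
P = 331.5080


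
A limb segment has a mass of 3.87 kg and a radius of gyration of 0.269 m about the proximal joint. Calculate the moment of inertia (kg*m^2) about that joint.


I = m * k^2
I = 3.87 * 0.269^2
k^2 = 0.0724
I = 0.2800


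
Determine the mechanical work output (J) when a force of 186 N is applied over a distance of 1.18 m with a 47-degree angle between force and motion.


W = F * d * cos(theta)
theta = 47 deg = 0.8203 rad
cos(theta) = 0.6820
W = 186 * 1.18 * 0.6820
W = 149.6850


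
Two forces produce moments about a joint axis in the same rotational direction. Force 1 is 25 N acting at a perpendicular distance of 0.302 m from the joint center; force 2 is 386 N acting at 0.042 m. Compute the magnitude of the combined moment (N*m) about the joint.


M = F1 * d1 + F2 * d2
M = 25 * 0.302 + 386 * 0.042
M = 7.5500 + 16.2120
M = 23.7620


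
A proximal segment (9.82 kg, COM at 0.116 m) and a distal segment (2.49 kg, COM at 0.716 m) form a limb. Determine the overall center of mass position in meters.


COM = (m1*x1 + m2*x2) / (m1 + m2)
COM = (9.82*0.116 + 2.49*0.716) / (9.82 + 2.49)
Numerator = 2.9220
Denominator = 12.3100
COM = 0.2374


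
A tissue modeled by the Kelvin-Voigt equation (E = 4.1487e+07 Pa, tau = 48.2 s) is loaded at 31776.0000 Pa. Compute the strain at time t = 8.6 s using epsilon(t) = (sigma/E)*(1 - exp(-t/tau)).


epsilon(t) = (sigma/E) * (1 - exp(-t/tau))
sigma/E = 31776.0000 / 4.1487e+07 = 7.6593e-04
exp(-t/tau) = exp(-8.6 / 48.2) = 0.8366
epsilon = 7.6593e-04 * (1 - 0.8366)
epsilon = 1.2516e-04


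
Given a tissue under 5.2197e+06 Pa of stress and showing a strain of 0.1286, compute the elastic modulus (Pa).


E = stress / strain
E = 5.2197e+06 / 0.1286
E = 4.0589e+07


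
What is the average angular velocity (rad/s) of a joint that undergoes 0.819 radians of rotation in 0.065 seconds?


omega = delta_theta / delta_t
omega = 0.819 / 0.065
omega = 12.6000


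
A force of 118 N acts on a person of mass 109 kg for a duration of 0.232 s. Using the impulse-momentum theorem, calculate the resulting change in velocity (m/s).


J = F * dt = 118 * 0.232 = 27.3760 N*s
delta_v = J / m
delta_v = 27.3760 / 109
delta_v = 0.2512


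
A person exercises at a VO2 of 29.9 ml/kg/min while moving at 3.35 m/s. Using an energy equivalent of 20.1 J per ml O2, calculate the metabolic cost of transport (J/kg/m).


Power per kg = VO2 * 20.1 / 60
Power per kg = 29.9 * 20.1 / 60 = 10.0165 W/kg
Cost = power_per_kg / speed
Cost = 10.0165 / 3.35
Cost = 2.9900


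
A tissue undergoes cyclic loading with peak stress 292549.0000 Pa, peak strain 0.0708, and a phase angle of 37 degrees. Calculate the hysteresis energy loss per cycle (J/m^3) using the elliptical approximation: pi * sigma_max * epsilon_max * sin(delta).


E_loss = pi * sigma_max * epsilon_max * sin(delta)
delta = 37 deg = 0.6458 rad
sin(delta) = 0.6018
E_loss = pi * 292549.0000 * 0.0708 * 0.6018
E_loss = 39160.1885


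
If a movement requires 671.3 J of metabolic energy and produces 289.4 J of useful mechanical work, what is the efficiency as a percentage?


eta = (W_mech / E_meta) * 100
eta = (289.4 / 671.3) * 100
ratio = 0.4311
eta = 43.1104


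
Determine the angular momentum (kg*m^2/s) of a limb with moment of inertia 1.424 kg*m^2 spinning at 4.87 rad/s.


L = I * omega
L = 1.424 * 4.87
L = 6.9349


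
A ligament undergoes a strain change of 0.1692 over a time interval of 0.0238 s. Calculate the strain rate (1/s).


strain_rate = delta_strain / delta_t
strain_rate = 0.1692 / 0.0238
strain_rate = 7.1092


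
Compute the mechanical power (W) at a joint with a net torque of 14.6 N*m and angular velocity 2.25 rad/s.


P = M * omega
P = 14.6 * 2.25
P = 32.8500


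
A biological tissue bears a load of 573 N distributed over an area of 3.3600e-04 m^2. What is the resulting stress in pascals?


stress = F / A
stress = 573 / 3.3600e-04
stress = 1.7054e+06


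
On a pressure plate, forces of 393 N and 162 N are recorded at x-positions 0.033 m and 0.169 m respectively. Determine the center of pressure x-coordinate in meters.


COP_x = (F1*x1 + F2*x2) / (F1 + F2)
COP_x = (393*0.033 + 162*0.169) / (393 + 162)
Numerator = 40.3470
Denominator = 555
COP_x = 0.0727


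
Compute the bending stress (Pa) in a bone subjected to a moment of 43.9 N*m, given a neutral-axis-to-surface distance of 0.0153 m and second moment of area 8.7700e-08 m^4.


sigma = M * c / I
sigma = 43.9 * 0.0153 / 8.7700e-08
M * c = 0.6717
sigma = 7.6587e+06


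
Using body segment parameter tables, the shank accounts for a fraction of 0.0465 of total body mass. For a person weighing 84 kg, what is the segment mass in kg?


m_segment = body_mass * fraction
m_segment = 84 * 0.0465
m_segment = 3.9060


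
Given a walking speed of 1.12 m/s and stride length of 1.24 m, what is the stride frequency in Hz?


f = v / stride_length
f = 1.12 / 1.24
f = 0.9032


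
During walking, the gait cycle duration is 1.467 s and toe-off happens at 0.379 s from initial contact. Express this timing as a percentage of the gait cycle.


pct = (event_time / cycle_time) * 100
pct = (0.379 / 1.467) * 100
ratio = 0.2584
pct = 25.8350


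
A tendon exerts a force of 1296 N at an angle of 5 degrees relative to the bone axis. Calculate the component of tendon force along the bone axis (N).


F_eff = F_tendon * cos(theta)
theta = 5 deg = 0.0873 rad
cos(theta) = 0.9962
F_eff = 1296 * 0.9962
F_eff = 1291.0683


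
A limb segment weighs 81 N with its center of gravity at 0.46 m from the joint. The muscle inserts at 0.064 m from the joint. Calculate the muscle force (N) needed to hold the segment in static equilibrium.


F_muscle = W * d_load / d_muscle
F_muscle = 81 * 0.46 / 0.064
Numerator = 37.2600
F_muscle = 582.1875


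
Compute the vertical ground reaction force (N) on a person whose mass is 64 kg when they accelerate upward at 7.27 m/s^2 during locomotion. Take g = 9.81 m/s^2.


GRF = m * (g + a)
GRF = 64 * (9.81 + 7.27)
GRF = 64 * 17.0800
GRF = 1093.1200


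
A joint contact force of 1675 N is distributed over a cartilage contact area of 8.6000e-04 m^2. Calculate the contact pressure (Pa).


P = F / A
P = 1675 / 8.6000e-04
P = 1.9477e+06


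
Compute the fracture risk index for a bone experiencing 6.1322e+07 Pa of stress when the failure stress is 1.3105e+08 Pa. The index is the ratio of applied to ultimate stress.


FRI = applied / ultimate
FRI = 6.1322e+07 / 1.3105e+08
FRI = 0.4679


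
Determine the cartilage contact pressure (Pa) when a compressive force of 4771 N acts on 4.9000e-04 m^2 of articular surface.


P = F / A
P = 4771 / 4.9000e-04
P = 9.7367e+06


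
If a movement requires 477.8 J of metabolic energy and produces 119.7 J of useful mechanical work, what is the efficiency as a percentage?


eta = (W_mech / E_meta) * 100
eta = (119.7 / 477.8) * 100
ratio = 0.2505
eta = 25.0523


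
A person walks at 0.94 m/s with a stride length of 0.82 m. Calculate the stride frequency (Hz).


f = v / stride_length
f = 0.94 / 0.82
f = 1.1463


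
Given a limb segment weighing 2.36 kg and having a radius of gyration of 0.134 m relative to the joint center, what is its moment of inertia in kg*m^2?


I = m * k^2
I = 2.36 * 0.134^2
k^2 = 0.0180
I = 0.0424


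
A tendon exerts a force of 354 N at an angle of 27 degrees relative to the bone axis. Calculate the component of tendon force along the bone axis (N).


F_eff = F_tendon * cos(theta)
theta = 27 deg = 0.4712 rad
cos(theta) = 0.8910
F_eff = 354 * 0.8910
F_eff = 315.4163


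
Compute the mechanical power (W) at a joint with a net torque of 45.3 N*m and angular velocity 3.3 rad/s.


P = M * omega
P = 45.3 * 3.3
P = 149.4900


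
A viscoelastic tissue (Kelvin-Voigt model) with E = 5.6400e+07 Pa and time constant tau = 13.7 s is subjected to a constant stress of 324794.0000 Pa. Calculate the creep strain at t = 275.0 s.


epsilon(t) = (sigma/E) * (1 - exp(-t/tau))
sigma/E = 324794.0000 / 5.6400e+07 = 0.0058
exp(-t/tau) = exp(-275.0 / 13.7) = 1.9161e-09
epsilon = 0.0058 * (1 - 1.9161e-09)
epsilon = 0.0058


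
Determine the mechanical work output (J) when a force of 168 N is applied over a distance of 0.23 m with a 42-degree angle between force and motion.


W = F * d * cos(theta)
theta = 42 deg = 0.7330 rad
cos(theta) = 0.7431
W = 168 * 0.23 * 0.7431
W = 28.7151


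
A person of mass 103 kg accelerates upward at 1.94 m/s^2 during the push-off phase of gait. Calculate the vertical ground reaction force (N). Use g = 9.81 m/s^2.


GRF = m * (g + a)
GRF = 103 * (9.81 + 1.94)
GRF = 103 * 11.7500
GRF = 1210.2500


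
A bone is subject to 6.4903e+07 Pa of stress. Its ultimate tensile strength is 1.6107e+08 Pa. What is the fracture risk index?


FRI = applied / ultimate
FRI = 6.4903e+07 / 1.6107e+08
FRI = 0.4029


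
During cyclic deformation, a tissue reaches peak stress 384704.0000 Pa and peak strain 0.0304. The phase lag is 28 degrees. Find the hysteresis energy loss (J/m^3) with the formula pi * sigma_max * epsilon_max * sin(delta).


E_loss = pi * sigma_max * epsilon_max * sin(delta)
delta = 28 deg = 0.4887 rad
sin(delta) = 0.4695
E_loss = pi * 384704.0000 * 0.0304 * 0.4695
E_loss = 17248.8223


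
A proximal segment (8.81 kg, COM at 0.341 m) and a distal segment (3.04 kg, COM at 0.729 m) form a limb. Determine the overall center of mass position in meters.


COM = (m1*x1 + m2*x2) / (m1 + m2)
COM = (8.81*0.341 + 3.04*0.729) / (8.81 + 3.04)
Numerator = 5.2204
Denominator = 11.8500
COM = 0.4405


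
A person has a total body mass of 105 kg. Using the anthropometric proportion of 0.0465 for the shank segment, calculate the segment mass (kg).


m_segment = body_mass * fraction
m_segment = 105 * 0.0465
m_segment = 4.8825


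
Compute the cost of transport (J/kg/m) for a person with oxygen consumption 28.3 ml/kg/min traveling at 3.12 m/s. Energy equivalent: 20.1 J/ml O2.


Power per kg = VO2 * 20.1 / 60
Power per kg = 28.3 * 20.1 / 60 = 9.4805 W/kg
Cost = power_per_kg / speed
Cost = 9.4805 / 3.12
Cost = 3.0386


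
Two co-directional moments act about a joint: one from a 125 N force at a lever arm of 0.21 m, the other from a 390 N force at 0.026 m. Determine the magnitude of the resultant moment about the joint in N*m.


M = F1 * d1 + F2 * d2
M = 125 * 0.21 + 390 * 0.026
M = 26.2500 + 10.1400
M = 36.3900


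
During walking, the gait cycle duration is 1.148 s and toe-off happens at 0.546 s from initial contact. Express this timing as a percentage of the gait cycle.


pct = (event_time / cycle_time) * 100
pct = (0.546 / 1.148) * 100
ratio = 0.4756
pct = 47.5610


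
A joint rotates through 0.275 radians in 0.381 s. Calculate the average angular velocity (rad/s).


omega = delta_theta / delta_t
omega = 0.275 / 0.381
omega = 0.7218


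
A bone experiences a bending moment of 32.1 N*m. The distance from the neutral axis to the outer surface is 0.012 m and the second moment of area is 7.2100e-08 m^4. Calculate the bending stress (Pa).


sigma = M * c / I
sigma = 32.1 * 0.012 / 7.2100e-08
M * c = 0.3852
sigma = 5.3426e+06


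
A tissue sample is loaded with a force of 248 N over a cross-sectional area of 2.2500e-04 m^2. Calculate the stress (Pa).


stress = F / A
stress = 248 / 2.2500e-04
stress = 1.1022e+06


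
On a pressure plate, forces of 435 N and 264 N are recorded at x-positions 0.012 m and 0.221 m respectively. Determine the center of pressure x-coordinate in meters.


COP_x = (F1*x1 + F2*x2) / (F1 + F2)
COP_x = (435*0.012 + 264*0.221) / (435 + 264)
Numerator = 63.5640
Denominator = 699
COP_x = 0.0909


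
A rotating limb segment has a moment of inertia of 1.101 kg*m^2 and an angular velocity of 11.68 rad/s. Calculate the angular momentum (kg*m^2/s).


L = I * omega
L = 1.101 * 11.68
L = 12.8597


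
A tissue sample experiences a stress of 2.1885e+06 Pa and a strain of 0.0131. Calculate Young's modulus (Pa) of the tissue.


E = stress / strain
E = 2.1885e+06 / 0.0131
E = 1.6706e+08


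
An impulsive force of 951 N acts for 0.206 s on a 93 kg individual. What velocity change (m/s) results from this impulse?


J = F * dt = 951 * 0.206 = 195.9060 N*s
delta_v = J / m
delta_v = 195.9060 / 93
delta_v = 2.1065
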